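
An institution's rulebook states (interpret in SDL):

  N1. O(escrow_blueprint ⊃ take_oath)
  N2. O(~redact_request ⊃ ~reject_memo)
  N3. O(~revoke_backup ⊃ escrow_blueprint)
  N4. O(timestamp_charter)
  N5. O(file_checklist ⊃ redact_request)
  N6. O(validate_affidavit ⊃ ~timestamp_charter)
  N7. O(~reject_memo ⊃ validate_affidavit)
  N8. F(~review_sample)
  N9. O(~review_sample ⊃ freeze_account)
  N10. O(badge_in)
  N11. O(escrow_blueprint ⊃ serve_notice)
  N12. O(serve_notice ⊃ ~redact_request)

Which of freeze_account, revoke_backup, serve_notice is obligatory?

revoke_backup

Premise 4 gives O(timestamp_charter).
The contrapositive of premise 6 (O(validate_affidavit ⊃ ~timestamp_charter)) is O(timestamp_charter ⊃ ~validate_affidavit), and O(timestamp_charter) is already established, so O(~validate_affidavit).
Premise 7 is O(~reject_memo ⊃ validate_affidavit); contrapositively O(~validate_affidavit ⊃ reject_memo). Since O(~validate_affidavit) holds, K gives O(reject_memo).
The contrapositive of premise 2 (O(~redact_request ⊃ ~reject_memo)) is O(reject_memo ⊃ redact_request), and O(reject_memo) is already established, so O(redact_request).
Premise 12, O(serve_notice ⊃ ~redact_request), contraposes to O(redact_request ⊃ ~serve_notice); with O(redact_request) we get O(~serve_notice).
Premise 11, O(escrow_blueprint ⊃ serve_notice), contraposes to O(~serve_notice ⊃ ~escrow_blueprint); with O(~serve_notice) we get O(~escrow_blueprint).
Premise 3, O(~revoke_backup ⊃ escrow_blueprint), contraposes to O(~escrow_blueprint ⊃ revoke_backup); with O(~escrow_blueprint) we get O(revoke_backup).
So O(revoke_backup) holds — revoke_backup is obligatory. None of the other listed options is made obligatory by any chain of premises.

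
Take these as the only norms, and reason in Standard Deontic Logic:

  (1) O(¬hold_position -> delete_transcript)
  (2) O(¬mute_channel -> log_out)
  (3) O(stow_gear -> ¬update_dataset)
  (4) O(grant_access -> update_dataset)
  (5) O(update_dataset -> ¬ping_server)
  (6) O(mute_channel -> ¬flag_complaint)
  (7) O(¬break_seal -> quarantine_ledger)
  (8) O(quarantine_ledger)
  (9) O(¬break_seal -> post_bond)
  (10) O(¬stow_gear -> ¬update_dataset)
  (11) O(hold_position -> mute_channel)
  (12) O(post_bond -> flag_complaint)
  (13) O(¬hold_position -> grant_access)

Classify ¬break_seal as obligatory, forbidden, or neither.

Forbidden

By case analysis on stow_gear: premise 3 gives O(stow_gear -> ¬update_dataset) and premise 10 gives O(¬stow_gear -> ¬update_dataset), so O(¬update_dataset) either way.
The contrapositive of premise 4 (O(grant_access -> update_dataset)) is O(¬update_dataset -> ¬grant_access), and O(¬update_dataset) is already established, so O(¬grant_access).
Premise 13, O(¬hold_position -> grant_access), contraposes to O(¬grant_access -> hold_position); with O(¬grant_access) we get O(hold_position).
With premise 11, O(hold_position -> mute_channel), the K-axiom yields O(mute_channel).
From O(mute_channel) and premise 6, O(mute_channel -> ¬flag_complaint), we obtain O(¬flag_complaint).
Premise 12 is O(post_bond -> flag_complaint); contrapositively O(¬flag_complaint -> ¬post_bond). Since O(¬flag_complaint) holds, K gives O(¬post_bond).
The contrapositive of premise 9 (O(¬break_seal -> post_bond)) is O(¬post_bond -> break_seal), and O(¬post_bond) is already established, so O(break_seal).
Premises 1, 2, 5, 7, 8 do not contribute to this derivation.
Thus O(break_seal), which is F(¬break_seal): ¬break_seal is forbidden.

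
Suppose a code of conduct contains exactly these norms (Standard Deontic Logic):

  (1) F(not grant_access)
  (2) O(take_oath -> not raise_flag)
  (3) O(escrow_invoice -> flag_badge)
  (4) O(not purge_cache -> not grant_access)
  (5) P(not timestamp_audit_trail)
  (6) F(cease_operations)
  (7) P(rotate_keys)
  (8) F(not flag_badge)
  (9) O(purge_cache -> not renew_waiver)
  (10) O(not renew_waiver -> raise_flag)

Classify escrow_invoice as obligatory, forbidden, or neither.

Premise 3 is O(escrow_invoice -> flag_badge); even if O(flag_badge) held, inferring O(escrow_invoice) would be affirming the consequent — invalid.
No premise or chain of K-axiom applications forces O(escrow_invoice), and none forces O(not escrow_invoice). So escrow_invoice is neither obligatory nor forbidden under these norms.

Neither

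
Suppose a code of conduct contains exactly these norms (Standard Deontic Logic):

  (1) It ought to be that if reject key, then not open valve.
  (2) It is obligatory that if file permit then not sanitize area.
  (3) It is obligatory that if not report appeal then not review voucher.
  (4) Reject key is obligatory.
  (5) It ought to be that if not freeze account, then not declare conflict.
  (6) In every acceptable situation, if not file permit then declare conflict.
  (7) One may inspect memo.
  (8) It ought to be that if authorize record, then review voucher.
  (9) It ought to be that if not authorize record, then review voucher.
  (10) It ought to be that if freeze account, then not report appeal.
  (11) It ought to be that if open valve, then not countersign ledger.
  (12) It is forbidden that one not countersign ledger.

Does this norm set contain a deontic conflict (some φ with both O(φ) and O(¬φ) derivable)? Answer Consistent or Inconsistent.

Premise 11 is O(open_valve → ¬countersign_ledger), but O(open_valve) is not derivable from the premises, so it does not yield O(¬countersign_ledger).
So O(¬countersign_ledger) is not derivable, and the apparent clash with O(countersign_ledger) does not arise.
A world satisfying every obligation exists (e.g. authorize_record=false, countersign_ledger=true, declare_conflict=false, file_permit=true, freeze_account=false, inspect_memo=false, open_valve=false, reject_key=true, report_appeal=true, review_voucher=true, sanitize_area=false); no atom is both obligatory and forbidden, so the set is consistent.

Consistent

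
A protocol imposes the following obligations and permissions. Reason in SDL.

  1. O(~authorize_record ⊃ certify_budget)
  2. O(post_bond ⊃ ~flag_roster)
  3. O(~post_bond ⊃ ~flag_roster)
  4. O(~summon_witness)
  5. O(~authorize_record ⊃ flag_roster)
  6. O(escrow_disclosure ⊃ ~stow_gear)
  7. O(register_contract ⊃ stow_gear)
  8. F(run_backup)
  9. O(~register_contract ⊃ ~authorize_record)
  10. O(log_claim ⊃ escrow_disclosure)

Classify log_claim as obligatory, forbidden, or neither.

Forbidden

Premises 2 and 3 cover both cases: O(post_bond ⊃ ~flag_roster) and O(~post_bond ⊃ ~flag_roster). Since post_bond ∨ ~post_bond is a tautology, O(~flag_roster) follows.
The contrapositive of premise 5 (O(~authorize_record ⊃ flag_roster)) is O(~flag_roster ⊃ authorize_record), and O(~flag_roster) is already established, so O(authorize_record).
The contrapositive of premise 9 (O(~register_contract ⊃ ~authorize_record)) is O(authorize_record ⊃ register_contract), and O(authorize_record) is already established, so O(register_contract).
From O(register_contract) and premise 7, O(register_contract ⊃ stow_gear), we obtain O(stow_gear).
Premise 6, O(escrow_disclosure ⊃ ~stow_gear), contraposes to O(stow_gear ⊃ ~escrow_disclosure); with O(stow_gear) we get O(~escrow_disclosure).
Premise 10 is O(log_claim ⊃ escrow_disclosure); contrapositively O(~escrow_disclosure ⊃ ~log_claim). Since O(~escrow_disclosure) holds, K gives O(~log_claim).
Premises 1, 4, 8 do not contribute to this derivation.
Thus O(~log_claim), which is F(log_claim): log_claim is forbidden.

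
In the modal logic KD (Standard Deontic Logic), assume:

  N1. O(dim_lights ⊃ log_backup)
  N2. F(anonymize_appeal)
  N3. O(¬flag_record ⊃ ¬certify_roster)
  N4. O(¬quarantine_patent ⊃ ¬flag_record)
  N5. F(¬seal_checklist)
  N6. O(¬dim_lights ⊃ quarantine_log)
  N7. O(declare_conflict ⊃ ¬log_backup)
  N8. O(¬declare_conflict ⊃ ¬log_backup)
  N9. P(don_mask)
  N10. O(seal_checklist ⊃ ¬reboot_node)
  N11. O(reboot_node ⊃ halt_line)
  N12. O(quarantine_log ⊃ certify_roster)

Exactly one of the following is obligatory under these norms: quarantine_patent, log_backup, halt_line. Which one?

Premises 8 and 7 are O(¬declare_conflict ⊃ ¬log_backup) and O(declare_conflict ⊃ ¬log_backup); every ideal world satisfies ¬declare_conflict or declare_conflict, so in either case ¬log_backup holds — hence O(¬log_backup).
Premise 1, O(dim_lights ⊃ log_backup), contraposes to O(¬log_backup ⊃ ¬dim_lights); with O(¬log_backup) we get O(¬dim_lights).
Premise 6 is O(¬dim_lights ⊃ quarantine_log); since O(¬dim_lights), deontic closure gives O(quarantine_log).
Applying K to premise 12 (O(quarantine_log ⊃ certify_roster)) and O(quarantine_log) yields O(certify_roster).
The contrapositive of premise 3 (O(¬flag_record ⊃ ¬certify_roster)) is O(certify_roster ⊃ flag_record), and O(certify_roster) is already established, so O(flag_record).
Premise 4 is O(¬quarantine_patent ⊃ ¬flag_record); contrapositively O(flag_record ⊃ quarantine_patent). Since O(flag_record) holds, K gives O(quarantine_patent).
So O(quarantine_patent) holds — quarantine_patent is obligatory. None of the other listed options is made obligatory by any chain of premises.

quarantine_patent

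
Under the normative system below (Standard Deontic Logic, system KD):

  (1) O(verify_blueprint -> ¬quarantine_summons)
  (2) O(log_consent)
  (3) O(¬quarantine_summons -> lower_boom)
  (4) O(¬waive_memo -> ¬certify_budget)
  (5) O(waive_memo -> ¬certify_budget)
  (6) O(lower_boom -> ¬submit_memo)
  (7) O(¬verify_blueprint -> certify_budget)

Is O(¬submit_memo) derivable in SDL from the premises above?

Yes

Premises 4 and 5 are O(¬waive_memo -> ¬certify_budget) and O(waive_memo -> ¬certify_budget); every ideal world satisfies ¬waive_memo or waive_memo, so in either case ¬certify_budget holds — hence O(¬certify_budget).
The contrapositive of premise 7 (O(¬verify_blueprint -> certify_budget)) is O(¬certify_budget -> verify_blueprint), and O(¬certify_budget) is already established, so O(verify_blueprint).
With premise 1, O(verify_blueprint -> ¬quarantine_summons), the K-axiom yields O(¬quarantine_summons).
With premise 3, O(¬quarantine_summons -> lower_boom), the K-axiom yields O(lower_boom).
With premise 6, O(lower_boom -> ¬submit_memo), the K-axiom yields O(¬submit_memo).
Premise 2 does not contribute to this derivation.
So O(¬submit_memo) follows.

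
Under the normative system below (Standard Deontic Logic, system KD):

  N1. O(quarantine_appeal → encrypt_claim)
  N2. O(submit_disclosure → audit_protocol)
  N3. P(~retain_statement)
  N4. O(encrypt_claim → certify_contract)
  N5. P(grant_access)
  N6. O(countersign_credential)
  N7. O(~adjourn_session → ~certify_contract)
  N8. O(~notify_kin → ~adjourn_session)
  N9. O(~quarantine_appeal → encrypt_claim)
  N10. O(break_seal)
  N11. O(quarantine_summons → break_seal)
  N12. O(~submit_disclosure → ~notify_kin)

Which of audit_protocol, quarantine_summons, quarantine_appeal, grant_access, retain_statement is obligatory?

By case analysis on quarantine_appeal: premise 1 gives O(quarantine_appeal → encrypt_claim) and premise 9 gives O(~quarantine_appeal → encrypt_claim), so O(encrypt_claim) either way.
Premise 4 is O(encrypt_claim → certify_contract); since O(encrypt_claim), deontic closure gives O(certify_contract).
The contrapositive of premise 7 (O(~adjourn_session → ~certify_contract)) is O(certify_contract → adjourn_session), and O(certify_contract) is already established, so O(adjourn_session).
Premise 8 is O(~notify_kin → ~adjourn_session); contrapositively O(adjourn_session → notify_kin). Since O(adjourn_session) holds, K gives O(notify_kin).
The contrapositive of premise 12 (O(~submit_disclosure → ~notify_kin)) is O(notify_kin → submit_disclosure), and O(notify_kin) is already established, so O(submit_disclosure).
From O(submit_disclosure) and premise 2, O(submit_disclosure → audit_protocol), we obtain O(audit_protocol).
So O(audit_protocol) holds — audit_protocol is obligatory. None of the other listed options is made obligatory by any chain of premises.

audit_protocol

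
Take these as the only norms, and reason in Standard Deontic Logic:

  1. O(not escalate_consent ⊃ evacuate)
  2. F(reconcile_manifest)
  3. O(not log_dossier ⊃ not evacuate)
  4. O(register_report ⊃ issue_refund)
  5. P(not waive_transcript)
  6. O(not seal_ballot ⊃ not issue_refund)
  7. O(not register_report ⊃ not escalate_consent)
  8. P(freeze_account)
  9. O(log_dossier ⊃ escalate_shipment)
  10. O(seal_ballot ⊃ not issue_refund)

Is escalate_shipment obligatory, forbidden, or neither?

Obligatory

Premises 10 and 6 cover both cases: O(seal_ballot ⊃ not issue_refund) and O(not seal_ballot ⊃ not issue_refund). Since seal_ballot ∨ not seal_ballot is a tautology, O(not issue_refund) follows.
Premise 4, O(register_report ⊃ issue_refund), contraposes to O(not issue_refund ⊃ not register_report); with O(not issue_refund) we get O(not register_report).
From O(not register_report) and premise 7, O(not register_report ⊃ not escalate_consent), we obtain O(not escalate_consent).
Premise 1 is O(not escalate_consent ⊃ evacuate); since O(not escalate_consent), deontic closure gives O(evacuate).
Premise 3 is O(not log_dossier ⊃ not evacuate); contrapositively O(evacuate ⊃ log_dossier). Since O(evacuate) holds, K gives O(log_dossier).
From O(log_dossier) and premise 9, O(log_dossier ⊃ escalate_shipment), we obtain O(escalate_shipment).
Premises 2, 5, 8 do not contribute to this derivation.
Hence escalate_shipment is obligatory.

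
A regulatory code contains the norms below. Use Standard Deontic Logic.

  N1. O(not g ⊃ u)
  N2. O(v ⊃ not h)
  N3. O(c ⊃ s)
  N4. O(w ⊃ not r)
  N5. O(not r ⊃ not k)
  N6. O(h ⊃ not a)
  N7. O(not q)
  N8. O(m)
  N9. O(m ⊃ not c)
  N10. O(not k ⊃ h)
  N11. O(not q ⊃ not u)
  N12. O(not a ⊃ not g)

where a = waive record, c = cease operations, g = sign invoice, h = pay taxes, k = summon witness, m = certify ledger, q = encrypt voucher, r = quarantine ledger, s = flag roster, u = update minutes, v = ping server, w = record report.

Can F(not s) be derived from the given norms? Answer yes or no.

Premise 3 is O(c ⊃ s), but O(c) is not derivable from the premises, so it does not yield O(s).
No other premise forces O(s). An ideal world satisfying every premise can still have not s true, so F(not s) is not derivable.

No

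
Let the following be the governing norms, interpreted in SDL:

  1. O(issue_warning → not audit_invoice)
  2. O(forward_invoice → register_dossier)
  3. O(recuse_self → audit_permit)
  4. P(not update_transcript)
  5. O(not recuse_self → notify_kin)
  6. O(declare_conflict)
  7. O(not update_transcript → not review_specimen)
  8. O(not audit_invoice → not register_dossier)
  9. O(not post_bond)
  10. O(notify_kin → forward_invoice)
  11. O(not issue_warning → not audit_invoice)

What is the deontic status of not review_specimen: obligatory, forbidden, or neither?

Neither

Premise 7 is O(not update_transcript → not review_specimen), but O(not update_transcript) is not derivable from the premises (the permission P(not update_transcript) asserts only not O(update_transcript), not O(not update_transcript)), so it does not yield O(not review_specimen).
No premise or chain of K-axiom applications forces O(not review_specimen), and none forces O(review_specimen). So not review_specimen is neither obligatory nor forbidden under these norms.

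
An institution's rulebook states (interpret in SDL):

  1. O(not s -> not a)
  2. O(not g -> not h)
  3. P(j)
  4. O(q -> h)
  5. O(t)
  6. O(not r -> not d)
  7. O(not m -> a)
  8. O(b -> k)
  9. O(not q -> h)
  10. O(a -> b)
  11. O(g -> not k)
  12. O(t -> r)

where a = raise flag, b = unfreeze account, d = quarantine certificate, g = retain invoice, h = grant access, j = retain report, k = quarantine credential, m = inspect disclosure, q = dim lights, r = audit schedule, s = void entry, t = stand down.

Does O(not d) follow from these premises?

Premise 6 is O(not r -> not d), but O(not r) is not derivable from the premises, so it does not yield O(not d).
No other premise forces O(not d). An ideal world satisfying every premise can still have not d false, so O(not d) is not derivable.

No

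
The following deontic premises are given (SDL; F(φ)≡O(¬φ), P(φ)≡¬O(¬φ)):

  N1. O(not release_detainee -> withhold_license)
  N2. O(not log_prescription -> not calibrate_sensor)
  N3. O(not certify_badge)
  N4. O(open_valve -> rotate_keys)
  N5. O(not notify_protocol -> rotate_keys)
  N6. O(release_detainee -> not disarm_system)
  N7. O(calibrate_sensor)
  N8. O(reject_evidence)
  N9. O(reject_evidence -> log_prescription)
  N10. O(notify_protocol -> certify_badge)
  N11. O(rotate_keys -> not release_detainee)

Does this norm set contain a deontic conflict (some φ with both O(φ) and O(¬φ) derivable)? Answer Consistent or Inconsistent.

Premise 2 is O(not log_prescription -> not calibrate_sensor), but O(not log_prescription) is not derivable from the premises, so it does not yield O(not calibrate_sensor).
So O(not calibrate_sensor) is not derivable, and the apparent clash with O(calibrate_sensor) does not arise.
A world satisfying every obligation exists (e.g. calibrate_sensor=true, certify_badge=false, disarm_system=false, log_prescription=true, notify_protocol=false, open_valve=false, reject_evidence=true, release_detainee=false, rotate_keys=true, withhold_license=true); no atom is both obligatory and forbidden, so the set is consistent.

Consistent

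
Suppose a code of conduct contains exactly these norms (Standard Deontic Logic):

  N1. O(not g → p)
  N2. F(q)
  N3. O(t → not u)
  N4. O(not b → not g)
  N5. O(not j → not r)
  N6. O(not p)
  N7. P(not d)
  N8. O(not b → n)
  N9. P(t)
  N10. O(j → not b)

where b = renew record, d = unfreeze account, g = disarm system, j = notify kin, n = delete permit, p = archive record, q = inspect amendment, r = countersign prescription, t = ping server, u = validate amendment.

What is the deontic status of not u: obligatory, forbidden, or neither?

Premise 3 is O(t → not u), but O(t) is not derivable from the premises (the permission P(t) asserts only not O(not t), not O(t)), so it does not yield O(not u).
No premise or chain of K-axiom applications forces O(not u), and none forces O(u). So not u is neither obligatory nor forbidden under these norms.

Neither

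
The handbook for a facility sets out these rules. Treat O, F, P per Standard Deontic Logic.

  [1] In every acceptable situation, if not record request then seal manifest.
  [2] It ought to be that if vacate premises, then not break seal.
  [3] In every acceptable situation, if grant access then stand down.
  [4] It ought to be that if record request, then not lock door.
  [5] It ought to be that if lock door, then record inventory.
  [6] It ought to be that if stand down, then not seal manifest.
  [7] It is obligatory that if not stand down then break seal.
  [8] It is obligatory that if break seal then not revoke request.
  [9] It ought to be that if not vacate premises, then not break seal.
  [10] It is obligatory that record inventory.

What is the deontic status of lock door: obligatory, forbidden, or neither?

Forbidden

Premises 9 and 2 cover both cases: O(¬vacate_premises → ¬break_seal) and O(vacate_premises → ¬break_seal). Since ¬vacate_premises ∨ vacate_premises is a tautology, O(¬break_seal) follows.
The contrapositive of premise 7 (O(¬stand_down → break_seal)) is O(¬break_seal → stand_down), and O(¬break_seal) is already established, so O(stand_down).
With premise 6, O(stand_down → ¬seal_manifest), the K-axiom yields O(¬seal_manifest).
The contrapositive of premise 1 (O(¬record_request → seal_manifest)) is O(¬seal_manifest → record_request), and O(¬seal_manifest) is already established, so O(record_request).
From O(record_request) and premise 4, O(record_request → ¬lock_door), we obtain O(¬lock_door).
Premises 3, 5, 8, 10 do not contribute to this derivation.
Thus O(¬lock_door), which is F(lock_door): lock_door is forbidden.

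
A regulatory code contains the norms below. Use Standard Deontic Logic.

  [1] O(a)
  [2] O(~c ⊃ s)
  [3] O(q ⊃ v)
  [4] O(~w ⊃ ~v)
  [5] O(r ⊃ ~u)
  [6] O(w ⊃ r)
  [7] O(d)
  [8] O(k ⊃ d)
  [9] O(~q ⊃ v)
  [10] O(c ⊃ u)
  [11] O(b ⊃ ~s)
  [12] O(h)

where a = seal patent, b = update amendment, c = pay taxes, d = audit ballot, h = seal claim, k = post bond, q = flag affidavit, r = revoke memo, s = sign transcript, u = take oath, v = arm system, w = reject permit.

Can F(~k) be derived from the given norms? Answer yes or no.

Premise 8 is O(k ⊃ d); even if O(d) held, inferring O(k) would be affirming the consequent — invalid.
No other premise forces O(k). An ideal world satisfying every premise can still have ~k true, so F(~k) is not derivable.

No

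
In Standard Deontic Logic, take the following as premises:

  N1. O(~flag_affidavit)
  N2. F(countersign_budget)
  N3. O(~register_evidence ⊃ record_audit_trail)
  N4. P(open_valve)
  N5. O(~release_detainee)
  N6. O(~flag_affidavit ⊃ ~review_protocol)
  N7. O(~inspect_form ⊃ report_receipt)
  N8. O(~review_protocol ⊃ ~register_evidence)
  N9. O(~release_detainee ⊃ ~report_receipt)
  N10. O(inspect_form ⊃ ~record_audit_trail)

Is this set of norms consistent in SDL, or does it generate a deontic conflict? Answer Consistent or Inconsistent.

Inconsistent

Premise 5 states O(~release_detainee) outright.
From O(~release_detainee) and premise 9, O(~release_detainee ⊃ ~report_receipt), we obtain O(~report_receipt).
The contrapositive of premise 7 (O(~inspect_form ⊃ report_receipt)) is O(~report_receipt ⊃ inspect_form), and O(~report_receipt) is already established, so O(inspect_form).
Premise 10 is O(inspect_form ⊃ ~record_audit_trail); since O(inspect_form), deontic closure gives O(~record_audit_trail).
Premise 3 is O(~register_evidence ⊃ record_audit_trail); contrapositively O(~record_audit_trail ⊃ register_evidence). Since O(~record_audit_trail) holds, K gives O(register_evidence).
Premise 8, O(~review_protocol ⊃ ~register_evidence), contraposes to O(register_evidence ⊃ review_protocol); with O(register_evidence) we get O(review_protocol).
The contrapositive of premise 6 (O(~flag_affidavit ⊃ ~review_protocol)) is O(review_protocol ⊃ flag_affidavit), and O(review_protocol) is already established, so O(flag_affidavit).
However, premise 1 gives O(~flag_affidavit).
We now have both O(flag_affidavit) and O(~flag_affidavit) — flag_affidavit is simultaneously obligatory and forbidden, violating the D-axiom.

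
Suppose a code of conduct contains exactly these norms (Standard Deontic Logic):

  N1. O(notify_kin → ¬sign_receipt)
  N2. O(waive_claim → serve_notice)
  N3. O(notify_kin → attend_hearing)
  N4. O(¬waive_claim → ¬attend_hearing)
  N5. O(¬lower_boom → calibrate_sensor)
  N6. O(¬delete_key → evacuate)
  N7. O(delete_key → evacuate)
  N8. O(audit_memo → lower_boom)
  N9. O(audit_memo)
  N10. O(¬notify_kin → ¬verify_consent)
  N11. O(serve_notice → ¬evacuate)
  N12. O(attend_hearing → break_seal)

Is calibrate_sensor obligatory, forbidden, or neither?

Neither

Premise 5 is O(¬lower_boom → calibrate_sensor), but O(¬lower_boom) is not derivable from the premises, so it does not yield O(calibrate_sensor).
No premise or chain of K-axiom applications forces O(calibrate_sensor), and none forces O(¬calibrate_sensor). So calibrate_sensor is neither obligatory nor forbidden under these norms.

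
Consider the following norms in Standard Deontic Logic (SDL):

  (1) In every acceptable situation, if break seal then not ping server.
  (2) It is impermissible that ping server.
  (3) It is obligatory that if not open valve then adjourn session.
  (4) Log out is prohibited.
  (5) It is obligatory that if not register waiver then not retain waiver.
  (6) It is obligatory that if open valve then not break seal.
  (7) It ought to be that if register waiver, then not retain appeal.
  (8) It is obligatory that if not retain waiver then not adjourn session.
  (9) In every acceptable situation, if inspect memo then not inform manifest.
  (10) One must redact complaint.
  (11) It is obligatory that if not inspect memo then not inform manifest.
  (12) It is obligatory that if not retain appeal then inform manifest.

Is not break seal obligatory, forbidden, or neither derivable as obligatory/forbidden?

By case analysis on ¬inspect_memo: premise 11 gives O(¬inspect_memo → ¬inform_manifest) and premise 9 gives O(inspect_memo → ¬inform_manifest), so O(¬inform_manifest) either way.
The contrapositive of premise 12 (O(¬retain_appeal → inform_manifest)) is O(¬inform_manifest → retain_appeal), and O(¬inform_manifest) is already established, so O(retain_appeal).
Premise 7, O(register_waiver → ¬retain_appeal), contraposes to O(retain_appeal → ¬register_waiver); with O(retain_appeal) we get O(¬register_waiver).
From O(¬register_waiver) and premise 5, O(¬register_waiver → ¬retain_waiver), we obtain O(¬retain_waiver).
Premise 8 is O(¬retain_waiver → ¬adjourn_session); since O(¬retain_waiver), deontic closure gives O(¬adjourn_session).
Premise 3, O(¬open_valve → adjourn_session), contraposes to O(¬adjourn_session → open_valve); with O(¬adjourn_session) we get O(open_valve).
Premise 6 is O(open_valve → ¬break_seal); since O(open_valve), deontic closure gives O(¬break_seal).
Premises 1, 2, 4, 10 do not contribute to this derivation.
Hence ¬break_seal is obligatory.

Obligatory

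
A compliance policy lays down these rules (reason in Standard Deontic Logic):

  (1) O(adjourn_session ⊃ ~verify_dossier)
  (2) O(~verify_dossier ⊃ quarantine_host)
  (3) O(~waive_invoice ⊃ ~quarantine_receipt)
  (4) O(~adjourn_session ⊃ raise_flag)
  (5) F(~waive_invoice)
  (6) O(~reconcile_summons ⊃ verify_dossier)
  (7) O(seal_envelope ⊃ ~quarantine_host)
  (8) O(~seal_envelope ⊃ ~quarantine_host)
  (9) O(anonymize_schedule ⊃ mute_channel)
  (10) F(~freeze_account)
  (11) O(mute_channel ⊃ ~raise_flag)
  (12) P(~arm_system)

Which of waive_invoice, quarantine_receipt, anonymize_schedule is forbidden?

Premises 7 and 8 cover both cases: O(seal_envelope ⊃ ~quarantine_host) and O(~seal_envelope ⊃ ~quarantine_host). Since seal_envelope ∨ ~seal_envelope is a tautology, O(~quarantine_host) follows.
Premise 2 is O(~verify_dossier ⊃ quarantine_host); contrapositively O(~quarantine_host ⊃ verify_dossier). Since O(~quarantine_host) holds, K gives O(verify_dossier).
Premise 1 is O(adjourn_session ⊃ ~verify_dossier); contrapositively O(verify_dossier ⊃ ~adjourn_session). Since O(verify_dossier) holds, K gives O(~adjourn_session).
From O(~adjourn_session) and premise 4, O(~adjourn_session ⊃ raise_flag), we obtain O(raise_flag).
Premise 11, O(mute_channel ⊃ ~raise_flag), contraposes to O(raise_flag ⊃ ~mute_channel); with O(raise_flag) we get O(~mute_channel).
Premise 9 is O(anonymize_schedule ⊃ mute_channel); contrapositively O(~mute_channel ⊃ ~anonymize_schedule). Since O(~mute_channel) holds, K gives O(~anonymize_schedule).
So O(~anonymize_schedule) holds, i.e. anonymize_schedule is forbidden. None of the other listed options is forbidden under the premises.

anonymize_schedule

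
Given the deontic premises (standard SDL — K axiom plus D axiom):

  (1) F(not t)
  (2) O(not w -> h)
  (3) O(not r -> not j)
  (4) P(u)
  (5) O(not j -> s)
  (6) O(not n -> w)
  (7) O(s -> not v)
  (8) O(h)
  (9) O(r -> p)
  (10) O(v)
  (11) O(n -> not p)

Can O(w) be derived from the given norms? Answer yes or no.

Yes

From premise 10 we have O(v).
Premise 7 is O(s -> not v); contrapositively O(v -> not s). Since O(v) holds, K gives O(not s).
The contrapositive of premise 5 (O(not j -> s)) is O(not s -> j), and O(not s) is already established, so O(j).
Premise 3, O(not r -> not j), contraposes to O(j -> r); with O(j) we get O(r).
Premise 9 is O(r -> p); since O(r), deontic closure gives O(p).
Premise 11 is O(n -> not p); contrapositively O(p -> not n). Since O(p) holds, K gives O(not n).
From O(not n) and premise 6, O(not n -> w), we obtain O(w).
Premises 1, 2, 4, 8 do not contribute to this derivation.
So O(w) follows.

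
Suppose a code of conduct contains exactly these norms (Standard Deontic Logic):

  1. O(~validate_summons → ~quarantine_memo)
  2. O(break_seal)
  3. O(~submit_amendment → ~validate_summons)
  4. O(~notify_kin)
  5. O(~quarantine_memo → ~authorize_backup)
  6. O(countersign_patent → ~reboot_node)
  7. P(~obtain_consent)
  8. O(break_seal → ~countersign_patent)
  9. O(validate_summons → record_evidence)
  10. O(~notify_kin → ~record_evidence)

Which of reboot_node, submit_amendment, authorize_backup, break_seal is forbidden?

authorize_backup

Premise 4 gives O(~notify_kin).
From O(~notify_kin) and premise 10, O(~notify_kin → ~record_evidence), we obtain O(~record_evidence).
Premise 9 is O(validate_summons → record_evidence); contrapositively O(~record_evidence → ~validate_summons). Since O(~record_evidence) holds, K gives O(~validate_summons).
Applying K to premise 1 (O(~validate_summons → ~quarantine_memo)) and O(~validate_summons) yields O(~quarantine_memo).
Applying K to premise 5 (O(~quarantine_memo → ~authorize_backup)) and O(~quarantine_memo) yields O(~authorize_backup).
So O(~authorize_backup) holds, i.e. authorize_backup is forbidden. None of the other listed options is forbidden under the premises.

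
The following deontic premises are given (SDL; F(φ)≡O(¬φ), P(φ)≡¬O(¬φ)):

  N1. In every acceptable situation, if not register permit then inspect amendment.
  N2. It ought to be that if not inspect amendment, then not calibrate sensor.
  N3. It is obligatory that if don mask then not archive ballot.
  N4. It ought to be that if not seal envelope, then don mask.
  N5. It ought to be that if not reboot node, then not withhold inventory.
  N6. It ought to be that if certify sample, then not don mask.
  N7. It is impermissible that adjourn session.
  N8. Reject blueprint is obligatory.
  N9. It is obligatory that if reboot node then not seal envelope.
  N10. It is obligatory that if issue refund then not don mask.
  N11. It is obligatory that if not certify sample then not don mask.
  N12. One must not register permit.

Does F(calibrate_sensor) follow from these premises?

Premise 2 is O(¬inspect_amendment → ¬calibrate_sensor), but O(¬inspect_amendment) is not derivable from the premises, so it does not yield O(¬calibrate_sensor).
No other premise forces O(¬calibrate_sensor). An ideal world satisfying every premise can still have calibrate_sensor true, so F(calibrate_sensor) is not derivable.

No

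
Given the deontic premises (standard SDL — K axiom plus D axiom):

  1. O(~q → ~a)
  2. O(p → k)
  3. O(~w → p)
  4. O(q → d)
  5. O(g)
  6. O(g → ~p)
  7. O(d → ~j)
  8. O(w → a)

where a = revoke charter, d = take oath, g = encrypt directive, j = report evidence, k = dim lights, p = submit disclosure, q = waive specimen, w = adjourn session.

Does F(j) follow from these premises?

Yes

Premise 5 gives O(g).
Applying K to premise 6 (O(g → ~p)) and O(g) yields O(~p).
The contrapositive of premise 3 (O(~w → p)) is O(~p → w), and O(~p) is already established, so O(w).
From O(w) and premise 8, O(w → a), we obtain O(a).
Premise 1 is O(~q → ~a); contrapositively O(a → q). Since O(a) holds, K gives O(q).
Applying K to premise 4 (O(q → d)) and O(q) yields O(d).
From O(d) and premise 7, O(d → ~j), we obtain O(~j).
Premise 2 does not contribute to this derivation.
So O(~j) holds, i.e. F(j). The claim follows.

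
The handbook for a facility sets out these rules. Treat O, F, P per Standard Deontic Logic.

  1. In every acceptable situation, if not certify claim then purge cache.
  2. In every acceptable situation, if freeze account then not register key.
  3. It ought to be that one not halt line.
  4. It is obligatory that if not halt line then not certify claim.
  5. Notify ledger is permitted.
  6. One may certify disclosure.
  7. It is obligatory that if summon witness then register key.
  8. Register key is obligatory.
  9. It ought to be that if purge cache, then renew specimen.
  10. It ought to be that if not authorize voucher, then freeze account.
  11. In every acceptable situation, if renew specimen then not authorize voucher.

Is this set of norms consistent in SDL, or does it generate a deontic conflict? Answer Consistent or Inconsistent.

Premise 8 states O(register_key) outright.
Premise 2, O(freeze_account → ¬register_key), contraposes to O(register_key → ¬freeze_account); with O(register_key) we get O(¬freeze_account).
Premise 10, O(¬authorize_voucher → freeze_account), contraposes to O(¬freeze_account → authorize_voucher); with O(¬freeze_account) we get O(authorize_voucher).
Premise 11, O(renew_specimen → ¬authorize_voucher), contraposes to O(authorize_voucher → ¬renew_specimen); with O(authorize_voucher) we get O(¬renew_specimen).
Premise 9 is O(purge_cache → renew_specimen); contrapositively O(¬renew_specimen → ¬purge_cache). Since O(¬renew_specimen) holds, K gives O(¬purge_cache).
Premise 1 is O(¬certify_claim → purge_cache); contrapositively O(¬purge_cache → certify_claim). Since O(¬purge_cache) holds, K gives O(certify_claim).
The contrapositive of premise 4 (O(¬halt_line → ¬certify_claim)) is O(certify_claim → halt_line), and O(certify_claim) is already established, so O(halt_line).
But premise 3 directly asserts O(¬halt_line).
We now have both O(halt_line) and O(¬halt_line) — halt_line is simultaneously obligatory and forbidden, violating the D-axiom.

Inconsistent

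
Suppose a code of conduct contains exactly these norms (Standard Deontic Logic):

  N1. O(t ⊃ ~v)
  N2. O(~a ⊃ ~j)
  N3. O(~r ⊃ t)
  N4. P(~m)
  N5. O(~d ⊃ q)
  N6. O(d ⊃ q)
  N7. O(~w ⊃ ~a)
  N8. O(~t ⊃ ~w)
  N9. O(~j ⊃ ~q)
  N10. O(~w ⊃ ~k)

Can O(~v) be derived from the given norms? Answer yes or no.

Premises 5 and 6 are O(~d ⊃ q) and O(d ⊃ q); every ideal world satisfies ~d or d, so in either case q holds — hence O(q).
Premise 9, O(~j ⊃ ~q), contraposes to O(q ⊃ j); with O(q) we get O(j).
Premise 2, O(~a ⊃ ~j), contraposes to O(j ⊃ a); with O(j) we get O(a).
Premise 7, O(~w ⊃ ~a), contraposes to O(a ⊃ w); with O(a) we get O(w).
The contrapositive of premise 8 (O(~t ⊃ ~w)) is O(w ⊃ t), and O(w) is already established, so O(t).
From O(t) and premise 1, O(t ⊃ ~v), we obtain O(~v).
Premises 3, 4, 10 do not contribute to this derivation.
So O(~v) follows.

Yes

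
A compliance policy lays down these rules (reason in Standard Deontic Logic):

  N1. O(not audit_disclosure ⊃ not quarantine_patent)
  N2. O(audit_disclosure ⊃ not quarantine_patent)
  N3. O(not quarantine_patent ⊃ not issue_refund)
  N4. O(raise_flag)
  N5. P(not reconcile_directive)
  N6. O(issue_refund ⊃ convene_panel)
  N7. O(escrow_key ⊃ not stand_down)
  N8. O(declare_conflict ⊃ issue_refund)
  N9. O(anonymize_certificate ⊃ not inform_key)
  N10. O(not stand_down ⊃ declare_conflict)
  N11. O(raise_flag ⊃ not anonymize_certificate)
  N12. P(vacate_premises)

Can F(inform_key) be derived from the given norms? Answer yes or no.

No

Premise 9 is O(anonymize_certificate ⊃ not inform_key), but O(anonymize_certificate) is not derivable from the premises, so it does not yield O(not inform_key).
No other premise forces O(not inform_key). An ideal world satisfying every premise can still have inform_key true, so F(inform_key) is not derivable.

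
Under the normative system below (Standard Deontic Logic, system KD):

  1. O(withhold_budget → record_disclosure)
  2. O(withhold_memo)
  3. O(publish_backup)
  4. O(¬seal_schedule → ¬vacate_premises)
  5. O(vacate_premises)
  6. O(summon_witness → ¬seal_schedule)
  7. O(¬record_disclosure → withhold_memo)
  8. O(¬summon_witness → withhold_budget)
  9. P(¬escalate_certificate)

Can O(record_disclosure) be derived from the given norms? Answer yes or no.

Premise 5 states O(vacate_premises) outright.
Premise 4, O(¬seal_schedule → ¬vacate_premises), contraposes to O(vacate_premises → seal_schedule); with O(vacate_premises) we get O(seal_schedule).
The contrapositive of premise 6 (O(summon_witness → ¬seal_schedule)) is O(seal_schedule → ¬summon_witness), and O(seal_schedule) is already established, so O(¬summon_witness).
Applying K to premise 8 (O(¬summon_witness → withhold_budget)) and O(¬summon_witness) yields O(withhold_budget).
Premise 1 is O(withhold_budget → record_disclosure); since O(withhold_budget), deontic closure gives O(record_disclosure).
Premises 2, 3, 7, 9 do not contribute to this derivation.
So O(record_disclosure) follows.

Yes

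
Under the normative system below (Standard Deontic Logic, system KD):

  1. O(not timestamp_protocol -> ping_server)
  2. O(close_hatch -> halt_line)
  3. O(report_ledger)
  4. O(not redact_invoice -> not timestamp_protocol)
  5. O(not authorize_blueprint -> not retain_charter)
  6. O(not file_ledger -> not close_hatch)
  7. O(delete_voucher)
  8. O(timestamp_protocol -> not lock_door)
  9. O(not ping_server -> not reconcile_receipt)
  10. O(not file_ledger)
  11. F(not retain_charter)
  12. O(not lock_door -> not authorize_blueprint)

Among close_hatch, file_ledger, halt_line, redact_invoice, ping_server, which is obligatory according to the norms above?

ping_server

Premise 11 is F(not retain_charter), i.e. O(retain_charter).
Premise 5, O(not authorize_blueprint -> not retain_charter), contraposes to O(retain_charter -> authorize_blueprint); with O(retain_charter) we get O(authorize_blueprint).
Premise 12 is O(not lock_door -> not authorize_blueprint); contrapositively O(authorize_blueprint -> lock_door). Since O(authorize_blueprint) holds, K gives O(lock_door).
Premise 8, O(timestamp_protocol -> not lock_door), contraposes to O(lock_door -> not timestamp_protocol); with O(lock_door) we get O(not timestamp_protocol).
From O(not timestamp_protocol) and premise 1, O(not timestamp_protocol -> ping_server), we obtain O(ping_server).
So O(ping_server) holds — ping_server is obligatory. None of the other listed options is made obligatory by any chain of premises.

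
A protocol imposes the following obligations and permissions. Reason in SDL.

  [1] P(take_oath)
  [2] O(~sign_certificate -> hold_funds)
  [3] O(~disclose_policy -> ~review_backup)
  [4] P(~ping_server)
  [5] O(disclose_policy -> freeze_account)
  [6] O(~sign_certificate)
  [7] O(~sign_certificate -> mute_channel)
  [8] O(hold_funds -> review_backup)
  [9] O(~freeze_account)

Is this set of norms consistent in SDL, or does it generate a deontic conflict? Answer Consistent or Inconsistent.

Premise 9 gives O(~freeze_account).
Premise 5, O(disclose_policy -> freeze_account), contraposes to O(~freeze_account -> ~disclose_policy); with O(~freeze_account) we get O(~disclose_policy).
Applying K to premise 3 (O(~disclose_policy -> ~review_backup)) and O(~disclose_policy) yields O(~review_backup).
Premise 8, O(hold_funds -> review_backup), contraposes to O(~review_backup -> ~hold_funds); with O(~review_backup) we get O(~hold_funds).
The contrapositive of premise 2 (O(~sign_certificate -> hold_funds)) is O(~hold_funds -> sign_certificate), and O(~hold_funds) is already established, so O(sign_certificate).
But premise 6 directly asserts O(~sign_certificate).
We now have both O(sign_certificate) and O(~sign_certificate) — sign_certificate is simultaneously obligatory and forbidden, violating the D-axiom.

Inconsistent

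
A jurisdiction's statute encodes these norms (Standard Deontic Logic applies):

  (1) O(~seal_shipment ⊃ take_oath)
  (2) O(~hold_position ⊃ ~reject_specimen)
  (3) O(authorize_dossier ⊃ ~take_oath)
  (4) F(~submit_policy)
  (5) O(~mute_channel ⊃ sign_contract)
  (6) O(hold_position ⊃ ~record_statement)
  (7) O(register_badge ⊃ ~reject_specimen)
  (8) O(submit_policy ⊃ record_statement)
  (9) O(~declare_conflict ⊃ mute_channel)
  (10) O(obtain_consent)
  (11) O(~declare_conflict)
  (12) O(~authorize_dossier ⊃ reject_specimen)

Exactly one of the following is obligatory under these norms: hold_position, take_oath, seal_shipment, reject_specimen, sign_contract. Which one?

Premise 4, F(~submit_policy), is equivalent to O(submit_policy).
Premise 8 is O(submit_policy ⊃ record_statement); since O(submit_policy), deontic closure gives O(record_statement).
Premise 6 is O(hold_position ⊃ ~record_statement); contrapositively O(record_statement ⊃ ~hold_position). Since O(record_statement) holds, K gives O(~hold_position).
With premise 2, O(~hold_position ⊃ ~reject_specimen), the K-axiom yields O(~reject_specimen).
The contrapositive of premise 12 (O(~authorize_dossier ⊃ reject_specimen)) is O(~reject_specimen ⊃ authorize_dossier), and O(~reject_specimen) is already established, so O(authorize_dossier).
From O(authorize_dossier) and premise 3, O(authorize_dossier ⊃ ~take_oath), we obtain O(~take_oath).
Premise 1, O(~seal_shipment ⊃ take_oath), contraposes to O(~take_oath ⊃ seal_shipment); with O(~take_oath) we get O(seal_shipment).
So O(seal_shipment) holds — seal_shipment is obligatory. None of the other listed options is made obligatory by any chain of premises.

seal_shipment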